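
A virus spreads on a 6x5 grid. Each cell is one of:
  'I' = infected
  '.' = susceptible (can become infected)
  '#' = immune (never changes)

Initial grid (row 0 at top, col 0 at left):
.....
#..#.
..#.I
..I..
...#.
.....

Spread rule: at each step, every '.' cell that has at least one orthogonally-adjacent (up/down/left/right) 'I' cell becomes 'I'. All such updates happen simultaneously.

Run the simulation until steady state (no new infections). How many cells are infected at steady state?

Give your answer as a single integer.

Answer: 26

Derivation:
Step 0 (initial): 2 infected
Step 1: +6 new -> 8 infected
Step 2: +6 new -> 14 infected
Step 3: +7 new -> 21 infected
Step 4: +4 new -> 25 infected
Step 5: +1 new -> 26 infected
Step 6: +0 new -> 26 infected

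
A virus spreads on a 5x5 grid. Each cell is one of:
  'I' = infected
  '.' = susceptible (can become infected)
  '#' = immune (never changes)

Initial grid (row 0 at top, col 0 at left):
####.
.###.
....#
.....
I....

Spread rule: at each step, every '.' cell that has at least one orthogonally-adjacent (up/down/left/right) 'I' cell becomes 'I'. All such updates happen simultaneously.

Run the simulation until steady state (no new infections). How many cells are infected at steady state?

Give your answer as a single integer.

Answer: 15

Derivation:
Step 0 (initial): 1 infected
Step 1: +2 new -> 3 infected
Step 2: +3 new -> 6 infected
Step 3: +4 new -> 10 infected
Step 4: +3 new -> 13 infected
Step 5: +2 new -> 15 infected
Step 6: +0 new -> 15 infected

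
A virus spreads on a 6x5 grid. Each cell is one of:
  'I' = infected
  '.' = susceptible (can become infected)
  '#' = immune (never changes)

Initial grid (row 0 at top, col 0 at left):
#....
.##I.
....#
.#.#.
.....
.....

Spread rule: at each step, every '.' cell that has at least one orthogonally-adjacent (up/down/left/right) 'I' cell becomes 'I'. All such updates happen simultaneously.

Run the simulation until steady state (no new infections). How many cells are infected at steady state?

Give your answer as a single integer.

Answer: 24

Derivation:
Step 0 (initial): 1 infected
Step 1: +3 new -> 4 infected
Step 2: +3 new -> 7 infected
Step 3: +3 new -> 10 infected
Step 4: +2 new -> 12 infected
Step 5: +5 new -> 17 infected
Step 6: +4 new -> 21 infected
Step 7: +3 new -> 24 infected
Step 8: +0 new -> 24 infected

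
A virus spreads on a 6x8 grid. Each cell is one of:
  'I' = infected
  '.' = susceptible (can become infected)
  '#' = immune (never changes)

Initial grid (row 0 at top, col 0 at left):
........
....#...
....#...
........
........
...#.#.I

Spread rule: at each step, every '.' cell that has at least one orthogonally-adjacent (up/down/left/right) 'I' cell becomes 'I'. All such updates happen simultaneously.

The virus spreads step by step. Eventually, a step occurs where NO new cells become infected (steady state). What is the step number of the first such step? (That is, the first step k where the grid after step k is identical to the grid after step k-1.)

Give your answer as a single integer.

Answer: 13

Derivation:
Step 0 (initial): 1 infected
Step 1: +2 new -> 3 infected
Step 2: +2 new -> 5 infected
Step 3: +3 new -> 8 infected
Step 4: +4 new -> 12 infected
Step 5: +6 new -> 18 infected
Step 6: +4 new -> 22 infected
Step 7: +5 new -> 27 infected
Step 8: +6 new -> 33 infected
Step 9: +5 new -> 38 infected
Step 10: +3 new -> 41 infected
Step 11: +2 new -> 43 infected
Step 12: +1 new -> 44 infected
Step 13: +0 new -> 44 infected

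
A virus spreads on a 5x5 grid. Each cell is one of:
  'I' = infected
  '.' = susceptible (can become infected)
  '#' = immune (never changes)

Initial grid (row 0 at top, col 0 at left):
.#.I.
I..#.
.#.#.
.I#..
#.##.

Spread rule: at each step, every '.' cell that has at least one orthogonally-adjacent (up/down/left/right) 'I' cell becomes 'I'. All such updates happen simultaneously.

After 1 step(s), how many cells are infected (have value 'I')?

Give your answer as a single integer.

Step 0 (initial): 3 infected
Step 1: +7 new -> 10 infected

Answer: 10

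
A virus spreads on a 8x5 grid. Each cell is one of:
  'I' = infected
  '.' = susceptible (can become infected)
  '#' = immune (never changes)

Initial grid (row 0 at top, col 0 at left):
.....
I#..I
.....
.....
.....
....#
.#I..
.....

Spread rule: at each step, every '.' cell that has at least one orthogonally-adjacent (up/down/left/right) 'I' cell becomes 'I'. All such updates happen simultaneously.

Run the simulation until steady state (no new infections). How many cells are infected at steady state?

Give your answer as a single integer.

Answer: 37

Derivation:
Step 0 (initial): 3 infected
Step 1: +8 new -> 11 infected
Step 2: +13 new -> 24 infected
Step 3: +12 new -> 36 infected
Step 4: +1 new -> 37 infected
Step 5: +0 new -> 37 infected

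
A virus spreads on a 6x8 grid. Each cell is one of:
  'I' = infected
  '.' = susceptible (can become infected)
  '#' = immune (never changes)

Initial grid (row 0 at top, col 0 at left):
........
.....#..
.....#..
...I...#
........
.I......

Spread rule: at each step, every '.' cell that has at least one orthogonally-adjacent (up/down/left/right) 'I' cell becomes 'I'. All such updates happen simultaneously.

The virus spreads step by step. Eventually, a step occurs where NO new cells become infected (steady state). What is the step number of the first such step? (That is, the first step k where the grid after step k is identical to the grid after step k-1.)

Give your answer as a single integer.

Step 0 (initial): 2 infected
Step 1: +7 new -> 9 infected
Step 2: +9 new -> 18 infected
Step 3: +8 new -> 26 infected
Step 4: +7 new -> 33 infected
Step 5: +7 new -> 40 infected
Step 6: +4 new -> 44 infected
Step 7: +1 new -> 45 infected
Step 8: +0 new -> 45 infected

Answer: 8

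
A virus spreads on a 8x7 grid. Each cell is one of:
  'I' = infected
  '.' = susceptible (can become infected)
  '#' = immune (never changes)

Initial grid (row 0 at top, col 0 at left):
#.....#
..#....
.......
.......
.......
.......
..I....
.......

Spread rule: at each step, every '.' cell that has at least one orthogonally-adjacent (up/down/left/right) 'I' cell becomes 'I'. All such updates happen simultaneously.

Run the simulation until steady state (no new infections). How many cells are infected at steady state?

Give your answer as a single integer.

Step 0 (initial): 1 infected
Step 1: +4 new -> 5 infected
Step 2: +7 new -> 12 infected
Step 3: +8 new -> 20 infected
Step 4: +8 new -> 28 infected
Step 5: +7 new -> 35 infected
Step 6: +6 new -> 41 infected
Step 7: +6 new -> 47 infected
Step 8: +4 new -> 51 infected
Step 9: +2 new -> 53 infected
Step 10: +0 new -> 53 infected

Answer: 53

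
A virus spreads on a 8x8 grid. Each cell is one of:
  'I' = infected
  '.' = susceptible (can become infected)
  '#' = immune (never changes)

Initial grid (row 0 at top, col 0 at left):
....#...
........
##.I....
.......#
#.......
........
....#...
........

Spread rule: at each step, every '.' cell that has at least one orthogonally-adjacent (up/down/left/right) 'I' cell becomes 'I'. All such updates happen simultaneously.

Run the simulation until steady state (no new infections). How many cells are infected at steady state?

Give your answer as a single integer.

Step 0 (initial): 1 infected
Step 1: +4 new -> 5 infected
Step 2: +7 new -> 12 infected
Step 3: +9 new -> 21 infected
Step 4: +12 new -> 33 infected
Step 5: +8 new -> 41 infected
Step 6: +8 new -> 49 infected
Step 7: +5 new -> 54 infected
Step 8: +3 new -> 57 infected
Step 9: +1 new -> 58 infected
Step 10: +0 new -> 58 infected

Answer: 58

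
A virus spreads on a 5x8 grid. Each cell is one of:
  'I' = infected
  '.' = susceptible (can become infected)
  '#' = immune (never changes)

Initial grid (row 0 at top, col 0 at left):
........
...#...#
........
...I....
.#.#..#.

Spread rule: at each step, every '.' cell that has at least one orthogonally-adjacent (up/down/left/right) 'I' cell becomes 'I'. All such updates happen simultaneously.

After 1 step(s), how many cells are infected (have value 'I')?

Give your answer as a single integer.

Step 0 (initial): 1 infected
Step 1: +3 new -> 4 infected

Answer: 4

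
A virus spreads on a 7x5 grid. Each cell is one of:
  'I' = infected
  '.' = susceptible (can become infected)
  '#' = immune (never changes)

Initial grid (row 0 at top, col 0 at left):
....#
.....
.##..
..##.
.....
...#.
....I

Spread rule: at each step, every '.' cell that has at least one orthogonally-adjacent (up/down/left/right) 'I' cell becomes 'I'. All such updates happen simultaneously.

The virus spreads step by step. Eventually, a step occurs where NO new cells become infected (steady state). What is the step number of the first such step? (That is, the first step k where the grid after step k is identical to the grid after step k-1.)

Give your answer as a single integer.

Answer: 11

Derivation:
Step 0 (initial): 1 infected
Step 1: +2 new -> 3 infected
Step 2: +2 new -> 5 infected
Step 3: +4 new -> 9 infected
Step 4: +4 new -> 13 infected
Step 5: +4 new -> 17 infected
Step 6: +3 new -> 20 infected
Step 7: +3 new -> 23 infected
Step 8: +3 new -> 26 infected
Step 9: +2 new -> 28 infected
Step 10: +1 new -> 29 infected
Step 11: +0 new -> 29 infected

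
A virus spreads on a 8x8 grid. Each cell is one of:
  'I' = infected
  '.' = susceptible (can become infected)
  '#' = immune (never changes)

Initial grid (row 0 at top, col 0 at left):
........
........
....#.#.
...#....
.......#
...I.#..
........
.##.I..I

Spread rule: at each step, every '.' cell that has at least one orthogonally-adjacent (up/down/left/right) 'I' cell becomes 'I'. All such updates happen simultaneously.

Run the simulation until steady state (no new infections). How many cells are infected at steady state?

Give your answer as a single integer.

Answer: 57

Derivation:
Step 0 (initial): 3 infected
Step 1: +9 new -> 12 infected
Step 2: +7 new -> 19 infected
Step 3: +7 new -> 26 infected
Step 4: +6 new -> 32 infected
Step 5: +7 new -> 39 infected
Step 6: +6 new -> 45 infected
Step 7: +7 new -> 52 infected
Step 8: +4 new -> 56 infected
Step 9: +1 new -> 57 infected
Step 10: +0 new -> 57 infected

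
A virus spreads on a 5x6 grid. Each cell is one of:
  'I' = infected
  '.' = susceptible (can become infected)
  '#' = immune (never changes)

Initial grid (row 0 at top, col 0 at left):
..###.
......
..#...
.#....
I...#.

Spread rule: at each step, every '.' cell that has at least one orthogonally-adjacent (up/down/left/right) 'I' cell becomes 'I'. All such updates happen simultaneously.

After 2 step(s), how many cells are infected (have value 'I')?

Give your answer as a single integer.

Step 0 (initial): 1 infected
Step 1: +2 new -> 3 infected
Step 2: +2 new -> 5 infected

Answer: 5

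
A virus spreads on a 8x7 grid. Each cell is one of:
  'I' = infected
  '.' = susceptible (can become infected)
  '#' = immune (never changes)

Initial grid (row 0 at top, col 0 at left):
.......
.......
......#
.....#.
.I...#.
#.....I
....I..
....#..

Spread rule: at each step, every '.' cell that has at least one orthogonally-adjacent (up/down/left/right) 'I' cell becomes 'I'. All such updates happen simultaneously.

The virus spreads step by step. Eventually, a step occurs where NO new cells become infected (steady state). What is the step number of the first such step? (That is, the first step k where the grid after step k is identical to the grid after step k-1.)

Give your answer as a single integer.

Answer: 9

Derivation:
Step 0 (initial): 3 infected
Step 1: +10 new -> 13 infected
Step 2: +13 new -> 26 infected
Step 3: +8 new -> 34 infected
Step 4: +6 new -> 40 infected
Step 5: +5 new -> 45 infected
Step 6: +3 new -> 48 infected
Step 7: +2 new -> 50 infected
Step 8: +1 new -> 51 infected
Step 9: +0 new -> 51 infected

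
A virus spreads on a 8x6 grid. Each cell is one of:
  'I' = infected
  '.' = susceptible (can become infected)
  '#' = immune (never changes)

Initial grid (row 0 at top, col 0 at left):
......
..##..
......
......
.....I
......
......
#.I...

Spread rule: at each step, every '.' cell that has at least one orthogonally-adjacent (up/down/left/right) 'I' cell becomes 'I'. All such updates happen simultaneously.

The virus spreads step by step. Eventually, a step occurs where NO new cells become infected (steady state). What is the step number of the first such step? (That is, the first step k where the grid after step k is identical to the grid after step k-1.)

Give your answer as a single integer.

Answer: 10

Derivation:
Step 0 (initial): 2 infected
Step 1: +6 new -> 8 infected
Step 2: +9 new -> 17 infected
Step 3: +9 new -> 26 infected
Step 4: +6 new -> 32 infected
Step 5: +4 new -> 36 infected
Step 6: +3 new -> 39 infected
Step 7: +3 new -> 42 infected
Step 8: +2 new -> 44 infected
Step 9: +1 new -> 45 infected
Step 10: +0 new -> 45 infected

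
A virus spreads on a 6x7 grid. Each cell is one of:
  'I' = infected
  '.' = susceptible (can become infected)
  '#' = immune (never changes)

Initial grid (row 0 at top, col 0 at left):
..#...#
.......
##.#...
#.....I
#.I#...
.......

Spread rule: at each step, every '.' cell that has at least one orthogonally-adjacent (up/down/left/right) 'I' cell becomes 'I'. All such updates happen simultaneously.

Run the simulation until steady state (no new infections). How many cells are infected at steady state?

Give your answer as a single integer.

Step 0 (initial): 2 infected
Step 1: +6 new -> 8 infected
Step 2: +10 new -> 18 infected
Step 3: +7 new -> 25 infected
Step 4: +4 new -> 29 infected
Step 5: +4 new -> 33 infected
Step 6: +1 new -> 34 infected
Step 7: +0 new -> 34 infected

Answer: 34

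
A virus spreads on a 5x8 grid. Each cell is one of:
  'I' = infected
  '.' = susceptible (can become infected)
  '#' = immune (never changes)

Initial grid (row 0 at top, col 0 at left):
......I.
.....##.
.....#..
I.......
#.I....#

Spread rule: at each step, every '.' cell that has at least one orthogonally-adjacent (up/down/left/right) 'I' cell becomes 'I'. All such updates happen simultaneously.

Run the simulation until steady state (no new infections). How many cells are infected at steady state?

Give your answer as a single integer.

Step 0 (initial): 3 infected
Step 1: +7 new -> 10 infected
Step 2: +7 new -> 17 infected
Step 3: +9 new -> 26 infected
Step 4: +8 new -> 34 infected
Step 5: +1 new -> 35 infected
Step 6: +0 new -> 35 infected

Answer: 35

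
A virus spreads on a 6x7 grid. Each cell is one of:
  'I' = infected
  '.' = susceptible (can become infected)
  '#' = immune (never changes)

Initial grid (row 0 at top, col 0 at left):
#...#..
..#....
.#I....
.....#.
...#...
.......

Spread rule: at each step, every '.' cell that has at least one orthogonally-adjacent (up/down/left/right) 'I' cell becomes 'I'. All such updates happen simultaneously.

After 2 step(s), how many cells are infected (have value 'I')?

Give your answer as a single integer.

Answer: 8

Derivation:
Step 0 (initial): 1 infected
Step 1: +2 new -> 3 infected
Step 2: +5 new -> 8 infected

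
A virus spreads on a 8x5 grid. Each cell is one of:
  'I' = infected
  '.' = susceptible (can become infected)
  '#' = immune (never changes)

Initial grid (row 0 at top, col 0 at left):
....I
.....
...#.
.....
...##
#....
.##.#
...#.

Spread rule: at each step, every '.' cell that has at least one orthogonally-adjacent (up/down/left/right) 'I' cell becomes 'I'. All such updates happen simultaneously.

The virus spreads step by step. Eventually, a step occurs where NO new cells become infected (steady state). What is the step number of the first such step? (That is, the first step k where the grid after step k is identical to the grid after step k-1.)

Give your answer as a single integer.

Answer: 10

Derivation:
Step 0 (initial): 1 infected
Step 1: +2 new -> 3 infected
Step 2: +3 new -> 6 infected
Step 3: +3 new -> 9 infected
Step 4: +4 new -> 13 infected
Step 5: +3 new -> 16 infected
Step 6: +3 new -> 19 infected
Step 7: +3 new -> 22 infected
Step 8: +3 new -> 25 infected
Step 9: +2 new -> 27 infected
Step 10: +0 new -> 27 infected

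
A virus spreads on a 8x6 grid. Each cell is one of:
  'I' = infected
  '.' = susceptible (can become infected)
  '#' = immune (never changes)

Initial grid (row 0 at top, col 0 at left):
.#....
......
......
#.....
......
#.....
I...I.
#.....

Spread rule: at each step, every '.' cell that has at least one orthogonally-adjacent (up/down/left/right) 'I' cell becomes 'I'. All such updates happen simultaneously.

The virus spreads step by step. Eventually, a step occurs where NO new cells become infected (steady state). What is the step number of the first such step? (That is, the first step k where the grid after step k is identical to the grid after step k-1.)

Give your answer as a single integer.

Step 0 (initial): 2 infected
Step 1: +5 new -> 7 infected
Step 2: +8 new -> 15 infected
Step 3: +6 new -> 21 infected
Step 4: +6 new -> 27 infected
Step 5: +5 new -> 32 infected
Step 6: +6 new -> 38 infected
Step 7: +4 new -> 42 infected
Step 8: +2 new -> 44 infected
Step 9: +0 new -> 44 infected

Answer: 9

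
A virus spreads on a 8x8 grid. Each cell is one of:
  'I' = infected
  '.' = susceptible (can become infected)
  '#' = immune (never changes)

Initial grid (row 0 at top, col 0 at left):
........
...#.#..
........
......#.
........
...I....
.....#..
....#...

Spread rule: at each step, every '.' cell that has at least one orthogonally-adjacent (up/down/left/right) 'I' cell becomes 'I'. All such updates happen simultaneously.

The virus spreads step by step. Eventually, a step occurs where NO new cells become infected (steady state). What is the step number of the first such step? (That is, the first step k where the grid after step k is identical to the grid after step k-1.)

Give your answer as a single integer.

Step 0 (initial): 1 infected
Step 1: +4 new -> 5 infected
Step 2: +8 new -> 13 infected
Step 3: +9 new -> 22 infected
Step 4: +10 new -> 32 infected
Step 5: +9 new -> 41 infected
Step 6: +8 new -> 49 infected
Step 7: +6 new -> 55 infected
Step 8: +3 new -> 58 infected
Step 9: +1 new -> 59 infected
Step 10: +0 new -> 59 infected

Answer: 10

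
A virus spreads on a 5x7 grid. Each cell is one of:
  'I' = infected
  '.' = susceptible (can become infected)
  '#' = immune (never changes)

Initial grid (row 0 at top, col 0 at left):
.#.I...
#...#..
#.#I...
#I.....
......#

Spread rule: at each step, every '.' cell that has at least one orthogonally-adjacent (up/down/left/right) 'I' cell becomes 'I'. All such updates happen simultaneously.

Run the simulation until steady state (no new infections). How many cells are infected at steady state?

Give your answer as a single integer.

Answer: 27

Derivation:
Step 0 (initial): 3 infected
Step 1: +8 new -> 11 infected
Step 2: +8 new -> 19 infected
Step 3: +5 new -> 24 infected
Step 4: +3 new -> 27 infected
Step 5: +0 new -> 27 infected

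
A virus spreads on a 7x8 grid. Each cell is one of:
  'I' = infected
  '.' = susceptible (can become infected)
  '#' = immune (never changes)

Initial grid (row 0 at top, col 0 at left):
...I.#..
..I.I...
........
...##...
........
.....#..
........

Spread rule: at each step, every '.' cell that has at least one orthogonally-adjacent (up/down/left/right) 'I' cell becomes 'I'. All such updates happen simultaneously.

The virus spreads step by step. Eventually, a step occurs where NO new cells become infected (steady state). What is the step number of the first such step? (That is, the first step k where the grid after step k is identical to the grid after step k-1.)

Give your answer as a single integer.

Step 0 (initial): 3 infected
Step 1: +7 new -> 10 infected
Step 2: +7 new -> 17 infected
Step 3: +8 new -> 25 infected
Step 4: +8 new -> 33 infected
Step 5: +7 new -> 40 infected
Step 6: +6 new -> 46 infected
Step 7: +4 new -> 50 infected
Step 8: +2 new -> 52 infected
Step 9: +0 new -> 52 infected

Answer: 9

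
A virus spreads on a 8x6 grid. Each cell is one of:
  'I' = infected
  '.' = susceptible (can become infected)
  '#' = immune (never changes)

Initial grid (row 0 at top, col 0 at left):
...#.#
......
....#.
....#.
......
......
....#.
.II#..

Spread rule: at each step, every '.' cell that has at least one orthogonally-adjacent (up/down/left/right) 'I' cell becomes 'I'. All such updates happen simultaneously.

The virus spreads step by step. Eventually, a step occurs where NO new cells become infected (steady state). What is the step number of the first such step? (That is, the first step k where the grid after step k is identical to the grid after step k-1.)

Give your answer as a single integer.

Step 0 (initial): 2 infected
Step 1: +3 new -> 5 infected
Step 2: +4 new -> 9 infected
Step 3: +4 new -> 13 infected
Step 4: +5 new -> 18 infected
Step 5: +6 new -> 24 infected
Step 6: +6 new -> 30 infected
Step 7: +6 new -> 36 infected
Step 8: +4 new -> 40 infected
Step 9: +2 new -> 42 infected
Step 10: +0 new -> 42 infected

Answer: 10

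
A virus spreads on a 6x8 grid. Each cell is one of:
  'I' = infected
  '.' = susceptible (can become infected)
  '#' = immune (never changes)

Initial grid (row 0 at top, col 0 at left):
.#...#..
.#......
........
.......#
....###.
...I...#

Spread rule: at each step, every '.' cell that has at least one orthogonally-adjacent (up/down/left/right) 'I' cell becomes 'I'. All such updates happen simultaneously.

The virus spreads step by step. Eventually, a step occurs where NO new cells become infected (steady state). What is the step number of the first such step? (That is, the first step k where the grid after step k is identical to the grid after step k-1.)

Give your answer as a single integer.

Step 0 (initial): 1 infected
Step 1: +3 new -> 4 infected
Step 2: +4 new -> 8 infected
Step 3: +6 new -> 14 infected
Step 4: +6 new -> 20 infected
Step 5: +7 new -> 27 infected
Step 6: +5 new -> 32 infected
Step 7: +3 new -> 35 infected
Step 8: +3 new -> 38 infected
Step 9: +1 new -> 39 infected
Step 10: +0 new -> 39 infected

Answer: 10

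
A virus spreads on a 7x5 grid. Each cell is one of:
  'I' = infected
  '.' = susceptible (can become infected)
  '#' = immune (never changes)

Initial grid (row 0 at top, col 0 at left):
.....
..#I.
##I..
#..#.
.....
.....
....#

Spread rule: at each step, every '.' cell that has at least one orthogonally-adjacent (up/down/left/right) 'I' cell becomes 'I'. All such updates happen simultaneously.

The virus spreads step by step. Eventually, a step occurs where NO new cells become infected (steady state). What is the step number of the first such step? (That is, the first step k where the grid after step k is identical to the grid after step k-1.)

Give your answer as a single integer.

Answer: 7

Derivation:
Step 0 (initial): 2 infected
Step 1: +4 new -> 6 infected
Step 2: +5 new -> 11 infected
Step 3: +5 new -> 16 infected
Step 4: +7 new -> 23 infected
Step 5: +5 new -> 28 infected
Step 6: +1 new -> 29 infected
Step 7: +0 new -> 29 infected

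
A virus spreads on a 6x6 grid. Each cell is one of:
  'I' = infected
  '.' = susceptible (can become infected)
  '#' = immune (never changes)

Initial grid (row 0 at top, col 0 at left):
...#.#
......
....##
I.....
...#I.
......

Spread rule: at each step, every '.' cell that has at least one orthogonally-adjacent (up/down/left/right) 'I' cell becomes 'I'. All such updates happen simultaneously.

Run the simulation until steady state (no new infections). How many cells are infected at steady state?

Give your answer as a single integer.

Step 0 (initial): 2 infected
Step 1: +6 new -> 8 infected
Step 2: +9 new -> 17 infected
Step 3: +7 new -> 24 infected
Step 4: +3 new -> 27 infected
Step 5: +2 new -> 29 infected
Step 6: +2 new -> 31 infected
Step 7: +0 new -> 31 infected

Answer: 31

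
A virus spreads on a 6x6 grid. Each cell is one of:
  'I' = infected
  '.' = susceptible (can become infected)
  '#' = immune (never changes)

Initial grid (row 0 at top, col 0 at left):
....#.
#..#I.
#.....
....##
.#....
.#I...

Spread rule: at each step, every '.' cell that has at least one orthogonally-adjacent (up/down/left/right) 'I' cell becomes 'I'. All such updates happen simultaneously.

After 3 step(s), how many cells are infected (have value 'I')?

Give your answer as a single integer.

Step 0 (initial): 2 infected
Step 1: +4 new -> 6 infected
Step 2: +6 new -> 12 infected
Step 3: +5 new -> 17 infected

Answer: 17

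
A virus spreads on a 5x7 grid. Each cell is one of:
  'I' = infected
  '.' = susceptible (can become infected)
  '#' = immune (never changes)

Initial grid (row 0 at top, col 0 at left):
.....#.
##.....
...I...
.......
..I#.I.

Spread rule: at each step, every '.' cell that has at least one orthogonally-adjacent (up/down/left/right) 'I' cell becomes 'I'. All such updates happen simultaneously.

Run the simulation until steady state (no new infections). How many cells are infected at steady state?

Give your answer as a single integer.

Step 0 (initial): 3 infected
Step 1: +9 new -> 12 infected
Step 2: +9 new -> 21 infected
Step 3: +6 new -> 27 infected
Step 4: +2 new -> 29 infected
Step 5: +2 new -> 31 infected
Step 6: +0 new -> 31 infected

Answer: 31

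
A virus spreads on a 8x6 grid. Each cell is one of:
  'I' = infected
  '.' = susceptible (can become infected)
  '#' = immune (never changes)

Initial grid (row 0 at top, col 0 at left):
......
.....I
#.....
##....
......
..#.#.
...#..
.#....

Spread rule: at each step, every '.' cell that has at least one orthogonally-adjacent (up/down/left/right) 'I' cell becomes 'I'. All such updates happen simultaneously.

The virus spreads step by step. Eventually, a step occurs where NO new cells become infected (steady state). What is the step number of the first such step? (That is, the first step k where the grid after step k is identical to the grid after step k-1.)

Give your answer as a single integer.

Answer: 12

Derivation:
Step 0 (initial): 1 infected
Step 1: +3 new -> 4 infected
Step 2: +4 new -> 8 infected
Step 3: +5 new -> 13 infected
Step 4: +6 new -> 19 infected
Step 5: +6 new -> 25 infected
Step 6: +5 new -> 30 infected
Step 7: +2 new -> 32 infected
Step 8: +3 new -> 35 infected
Step 9: +3 new -> 38 infected
Step 10: +2 new -> 40 infected
Step 11: +1 new -> 41 infected
Step 12: +0 new -> 41 infected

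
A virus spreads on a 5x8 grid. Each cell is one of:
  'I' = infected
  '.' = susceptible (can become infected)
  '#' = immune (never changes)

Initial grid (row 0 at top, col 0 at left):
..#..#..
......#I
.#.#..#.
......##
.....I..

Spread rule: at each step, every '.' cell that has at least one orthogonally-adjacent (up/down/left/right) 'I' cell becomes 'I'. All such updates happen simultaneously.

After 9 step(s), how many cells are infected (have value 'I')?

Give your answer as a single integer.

Answer: 32

Derivation:
Step 0 (initial): 2 infected
Step 1: +5 new -> 7 infected
Step 2: +5 new -> 12 infected
Step 3: +4 new -> 16 infected
Step 4: +3 new -> 19 infected
Step 5: +5 new -> 24 infected
Step 6: +3 new -> 27 infected
Step 7: +2 new -> 29 infected
Step 8: +2 new -> 31 infected
Step 9: +1 new -> 32 infected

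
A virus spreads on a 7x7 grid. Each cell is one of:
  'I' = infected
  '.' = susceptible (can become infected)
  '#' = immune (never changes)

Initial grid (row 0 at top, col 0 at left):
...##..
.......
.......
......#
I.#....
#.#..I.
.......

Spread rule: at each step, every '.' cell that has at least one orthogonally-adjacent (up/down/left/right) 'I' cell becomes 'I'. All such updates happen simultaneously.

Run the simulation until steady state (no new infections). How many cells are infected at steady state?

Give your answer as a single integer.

Step 0 (initial): 2 infected
Step 1: +6 new -> 8 infected
Step 2: +9 new -> 17 infected
Step 3: +8 new -> 25 infected
Step 4: +9 new -> 34 infected
Step 5: +6 new -> 40 infected
Step 6: +3 new -> 43 infected
Step 7: +0 new -> 43 infected

Answer: 43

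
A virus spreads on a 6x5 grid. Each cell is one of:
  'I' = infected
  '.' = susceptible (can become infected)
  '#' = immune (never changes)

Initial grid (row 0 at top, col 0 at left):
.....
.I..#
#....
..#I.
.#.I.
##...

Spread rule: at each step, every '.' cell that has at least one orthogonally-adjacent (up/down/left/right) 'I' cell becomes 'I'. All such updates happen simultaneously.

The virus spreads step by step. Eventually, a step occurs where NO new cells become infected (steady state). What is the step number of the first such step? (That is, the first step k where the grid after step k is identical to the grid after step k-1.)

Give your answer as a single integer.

Answer: 5

Derivation:
Step 0 (initial): 3 infected
Step 1: +9 new -> 12 infected
Step 2: +8 new -> 20 infected
Step 3: +2 new -> 22 infected
Step 4: +2 new -> 24 infected
Step 5: +0 new -> 24 infected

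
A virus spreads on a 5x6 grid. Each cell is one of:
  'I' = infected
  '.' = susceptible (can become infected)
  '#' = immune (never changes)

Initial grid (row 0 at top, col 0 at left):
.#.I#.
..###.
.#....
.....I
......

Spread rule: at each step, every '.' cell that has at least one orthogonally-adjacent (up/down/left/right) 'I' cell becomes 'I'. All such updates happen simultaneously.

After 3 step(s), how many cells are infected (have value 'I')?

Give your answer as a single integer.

Step 0 (initial): 2 infected
Step 1: +4 new -> 6 infected
Step 2: +4 new -> 10 infected
Step 3: +4 new -> 14 infected

Answer: 14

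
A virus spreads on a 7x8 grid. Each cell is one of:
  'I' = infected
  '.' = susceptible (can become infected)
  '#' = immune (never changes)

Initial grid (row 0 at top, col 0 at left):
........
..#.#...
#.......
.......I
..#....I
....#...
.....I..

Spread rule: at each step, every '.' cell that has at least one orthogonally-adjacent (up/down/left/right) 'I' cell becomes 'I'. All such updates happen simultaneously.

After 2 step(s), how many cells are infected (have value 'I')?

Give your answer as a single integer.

Step 0 (initial): 3 infected
Step 1: +7 new -> 10 infected
Step 2: +7 new -> 17 infected

Answer: 17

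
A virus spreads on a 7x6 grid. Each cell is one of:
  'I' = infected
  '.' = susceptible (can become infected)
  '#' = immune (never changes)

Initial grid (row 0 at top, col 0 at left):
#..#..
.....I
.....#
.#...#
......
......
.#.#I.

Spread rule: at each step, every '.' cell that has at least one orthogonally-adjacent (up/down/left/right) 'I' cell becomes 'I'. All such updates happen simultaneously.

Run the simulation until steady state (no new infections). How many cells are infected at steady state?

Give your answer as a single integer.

Answer: 35

Derivation:
Step 0 (initial): 2 infected
Step 1: +4 new -> 6 infected
Step 2: +6 new -> 12 infected
Step 3: +6 new -> 18 infected
Step 4: +7 new -> 25 infected
Step 5: +6 new -> 31 infected
Step 6: +3 new -> 34 infected
Step 7: +1 new -> 35 infected
Step 8: +0 new -> 35 infected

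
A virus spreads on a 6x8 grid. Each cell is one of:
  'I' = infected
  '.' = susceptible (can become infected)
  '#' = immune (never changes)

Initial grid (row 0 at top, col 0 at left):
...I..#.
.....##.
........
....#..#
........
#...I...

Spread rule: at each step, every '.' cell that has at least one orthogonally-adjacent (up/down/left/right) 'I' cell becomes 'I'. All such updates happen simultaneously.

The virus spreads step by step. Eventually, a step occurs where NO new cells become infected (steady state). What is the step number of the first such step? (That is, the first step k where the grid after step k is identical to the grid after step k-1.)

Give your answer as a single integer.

Answer: 9

Derivation:
Step 0 (initial): 2 infected
Step 1: +6 new -> 8 infected
Step 2: +9 new -> 17 infected
Step 3: +10 new -> 27 infected
Step 4: +7 new -> 34 infected
Step 5: +4 new -> 38 infected
Step 6: +2 new -> 40 infected
Step 7: +1 new -> 41 infected
Step 8: +1 new -> 42 infected
Step 9: +0 new -> 42 infected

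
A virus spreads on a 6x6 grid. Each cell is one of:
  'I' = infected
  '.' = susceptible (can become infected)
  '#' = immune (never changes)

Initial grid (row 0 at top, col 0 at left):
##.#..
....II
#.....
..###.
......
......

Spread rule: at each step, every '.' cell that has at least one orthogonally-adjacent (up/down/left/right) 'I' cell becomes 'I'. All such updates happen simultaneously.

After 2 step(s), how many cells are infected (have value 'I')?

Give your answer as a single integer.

Answer: 10

Derivation:
Step 0 (initial): 2 infected
Step 1: +5 new -> 7 infected
Step 2: +3 new -> 10 infected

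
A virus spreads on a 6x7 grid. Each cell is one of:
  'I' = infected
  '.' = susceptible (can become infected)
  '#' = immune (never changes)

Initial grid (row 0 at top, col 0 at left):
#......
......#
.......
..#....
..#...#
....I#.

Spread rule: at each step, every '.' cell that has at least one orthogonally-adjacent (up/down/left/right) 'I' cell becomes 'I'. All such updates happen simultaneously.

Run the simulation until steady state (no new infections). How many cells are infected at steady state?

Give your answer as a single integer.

Answer: 35

Derivation:
Step 0 (initial): 1 infected
Step 1: +2 new -> 3 infected
Step 2: +4 new -> 7 infected
Step 3: +4 new -> 11 infected
Step 4: +6 new -> 17 infected
Step 5: +7 new -> 24 infected
Step 6: +5 new -> 29 infected
Step 7: +4 new -> 33 infected
Step 8: +2 new -> 35 infected
Step 9: +0 new -> 35 infected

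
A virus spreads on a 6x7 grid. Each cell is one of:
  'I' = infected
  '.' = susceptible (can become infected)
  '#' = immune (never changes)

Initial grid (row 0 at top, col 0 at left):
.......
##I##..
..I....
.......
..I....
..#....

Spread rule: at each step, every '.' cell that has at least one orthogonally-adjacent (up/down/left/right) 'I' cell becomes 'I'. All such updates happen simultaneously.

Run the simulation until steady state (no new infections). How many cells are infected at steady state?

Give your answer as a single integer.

Answer: 37

Derivation:
Step 0 (initial): 3 infected
Step 1: +6 new -> 9 infected
Step 2: +10 new -> 19 infected
Step 3: +8 new -> 27 infected
Step 4: +6 new -> 33 infected
Step 5: +4 new -> 37 infected
Step 6: +0 new -> 37 infected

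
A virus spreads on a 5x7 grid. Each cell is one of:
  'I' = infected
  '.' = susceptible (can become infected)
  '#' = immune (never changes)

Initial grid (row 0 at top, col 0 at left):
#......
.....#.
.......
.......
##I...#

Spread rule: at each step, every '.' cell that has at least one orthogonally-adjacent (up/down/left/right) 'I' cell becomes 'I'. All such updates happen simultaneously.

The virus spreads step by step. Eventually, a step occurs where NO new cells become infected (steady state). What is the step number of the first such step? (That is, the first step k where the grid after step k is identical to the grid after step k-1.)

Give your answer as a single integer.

Answer: 9

Derivation:
Step 0 (initial): 1 infected
Step 1: +2 new -> 3 infected
Step 2: +4 new -> 7 infected
Step 3: +6 new -> 13 infected
Step 4: +6 new -> 19 infected
Step 5: +6 new -> 25 infected
Step 6: +2 new -> 27 infected
Step 7: +2 new -> 29 infected
Step 8: +1 new -> 30 infected
Step 9: +0 new -> 30 infected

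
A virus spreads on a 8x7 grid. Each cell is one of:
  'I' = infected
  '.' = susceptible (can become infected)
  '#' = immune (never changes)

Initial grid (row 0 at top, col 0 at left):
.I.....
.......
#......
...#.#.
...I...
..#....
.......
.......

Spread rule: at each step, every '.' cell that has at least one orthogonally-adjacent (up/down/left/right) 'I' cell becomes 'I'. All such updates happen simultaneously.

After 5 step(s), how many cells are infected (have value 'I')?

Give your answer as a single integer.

Step 0 (initial): 2 infected
Step 1: +6 new -> 8 infected
Step 2: +10 new -> 18 infected
Step 3: +12 new -> 30 infected
Step 4: +12 new -> 42 infected
Step 5: +7 new -> 49 infected

Answer: 49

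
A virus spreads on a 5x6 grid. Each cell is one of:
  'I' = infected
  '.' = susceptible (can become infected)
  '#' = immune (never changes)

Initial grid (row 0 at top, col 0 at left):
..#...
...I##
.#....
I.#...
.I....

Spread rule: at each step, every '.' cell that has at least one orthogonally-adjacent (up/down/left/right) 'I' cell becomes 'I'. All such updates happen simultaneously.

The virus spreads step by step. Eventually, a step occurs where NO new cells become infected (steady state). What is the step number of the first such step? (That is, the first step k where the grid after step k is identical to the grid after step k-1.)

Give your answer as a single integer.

Step 0 (initial): 3 infected
Step 1: +7 new -> 10 infected
Step 2: +7 new -> 17 infected
Step 3: +6 new -> 23 infected
Step 4: +2 new -> 25 infected
Step 5: +0 new -> 25 infected

Answer: 5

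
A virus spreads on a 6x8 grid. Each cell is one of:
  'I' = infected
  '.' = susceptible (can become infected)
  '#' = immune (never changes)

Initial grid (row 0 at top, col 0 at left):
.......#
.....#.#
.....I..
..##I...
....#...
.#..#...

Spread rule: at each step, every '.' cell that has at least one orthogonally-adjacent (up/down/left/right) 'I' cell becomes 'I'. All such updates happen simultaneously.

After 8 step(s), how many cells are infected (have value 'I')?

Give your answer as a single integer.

Answer: 39

Derivation:
Step 0 (initial): 2 infected
Step 1: +3 new -> 5 infected
Step 2: +6 new -> 11 infected
Step 3: +7 new -> 18 infected
Step 4: +6 new -> 24 infected
Step 5: +5 new -> 29 infected
Step 6: +4 new -> 33 infected
Step 7: +3 new -> 36 infected
Step 8: +3 new -> 39 infected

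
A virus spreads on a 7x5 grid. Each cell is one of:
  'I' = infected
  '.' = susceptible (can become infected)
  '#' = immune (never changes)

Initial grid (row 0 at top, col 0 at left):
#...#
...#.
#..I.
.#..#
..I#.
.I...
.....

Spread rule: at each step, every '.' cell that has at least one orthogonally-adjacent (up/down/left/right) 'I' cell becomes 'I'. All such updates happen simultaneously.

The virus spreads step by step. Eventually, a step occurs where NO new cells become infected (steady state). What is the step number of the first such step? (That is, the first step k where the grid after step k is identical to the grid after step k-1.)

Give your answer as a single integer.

Answer: 5

Derivation:
Step 0 (initial): 3 infected
Step 1: +8 new -> 11 infected
Step 2: +7 new -> 18 infected
Step 3: +5 new -> 23 infected
Step 4: +5 new -> 28 infected
Step 5: +0 new -> 28 infected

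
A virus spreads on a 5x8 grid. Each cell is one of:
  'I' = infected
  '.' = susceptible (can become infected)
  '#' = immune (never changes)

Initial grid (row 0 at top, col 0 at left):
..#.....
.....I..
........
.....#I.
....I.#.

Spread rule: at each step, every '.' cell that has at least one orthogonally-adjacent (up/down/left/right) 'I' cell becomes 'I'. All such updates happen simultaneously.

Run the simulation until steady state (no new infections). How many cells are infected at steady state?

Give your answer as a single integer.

Answer: 37

Derivation:
Step 0 (initial): 3 infected
Step 1: +9 new -> 12 infected
Step 2: +9 new -> 21 infected
Step 3: +6 new -> 27 infected
Step 4: +4 new -> 31 infected
Step 5: +4 new -> 35 infected
Step 6: +2 new -> 37 infected
Step 7: +0 new -> 37 infected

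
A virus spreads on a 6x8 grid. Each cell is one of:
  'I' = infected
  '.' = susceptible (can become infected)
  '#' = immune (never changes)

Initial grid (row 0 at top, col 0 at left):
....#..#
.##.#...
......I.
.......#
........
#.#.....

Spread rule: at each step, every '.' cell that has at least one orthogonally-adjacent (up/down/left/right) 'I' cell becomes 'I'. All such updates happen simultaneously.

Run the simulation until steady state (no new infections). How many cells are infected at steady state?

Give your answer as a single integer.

Step 0 (initial): 1 infected
Step 1: +4 new -> 5 infected
Step 2: +6 new -> 11 infected
Step 3: +6 new -> 17 infected
Step 4: +6 new -> 23 infected
Step 5: +5 new -> 28 infected
Step 6: +5 new -> 33 infected
Step 7: +4 new -> 37 infected
Step 8: +3 new -> 40 infected
Step 9: +0 new -> 40 infected

Answer: 40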